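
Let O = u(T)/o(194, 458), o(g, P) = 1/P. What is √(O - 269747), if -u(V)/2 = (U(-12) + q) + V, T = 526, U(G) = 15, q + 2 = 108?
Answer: I*√862399 ≈ 928.65*I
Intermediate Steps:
q = 106 (q = -2 + 108 = 106)
u(V) = -242 - 2*V (u(V) = -2*((15 + 106) + V) = -2*(121 + V) = -242 - 2*V)
O = -592652 (O = (-242 - 2*526)/(1/458) = (-242 - 1052)/(1/458) = -1294*458 = -592652)
√(O - 269747) = √(-592652 - 269747) = √(-862399) = I*√862399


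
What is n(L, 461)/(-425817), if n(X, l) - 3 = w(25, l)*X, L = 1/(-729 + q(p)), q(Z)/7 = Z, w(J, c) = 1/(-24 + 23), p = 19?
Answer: -1789/253786932 ≈ -7.0492e-6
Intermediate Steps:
w(J, c) = -1 (w(J, c) = 1/(-1) = -1)
q(Z) = 7*Z
L = -1/596 (L = 1/(-729 + 7*19) = 1/(-729 + 133) = 1/(-596) = -1/596 ≈ -0.0016779)
n(X, l) = 3 - X
n(L, 461)/(-425817) = (3 - 1*(-1/596))/(-425817) = (3 + 1/596)*(-1/425817) = (1789/596)*(-1/425817) = -1789/253786932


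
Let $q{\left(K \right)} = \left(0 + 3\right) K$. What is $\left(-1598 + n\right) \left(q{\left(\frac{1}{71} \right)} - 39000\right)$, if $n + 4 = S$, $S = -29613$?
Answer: $\frac{86434241355}{71} \approx 1.2174 \cdot 10^{9}$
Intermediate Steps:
$n = -29617$ ($n = -4 - 29613 = -29617$)
$q{\left(K \right)} = 3 K$
$\left(-1598 + n\right) \left(q{\left(\frac{1}{71} \right)} - 39000\right) = \left(-1598 - 29617\right) \left(\frac{3}{71} - 39000\right) = - 31215 \left(3 \cdot \frac{1}{71} - 39000\right) = - 31215 \left(\frac{3}{71} - 39000\right) = \left(-31215\right) \left(- \frac{2768997}{71}\right) = \frac{86434241355}{71}$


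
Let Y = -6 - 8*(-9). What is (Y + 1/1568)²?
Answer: 10709973121/2458624 ≈ 4356.1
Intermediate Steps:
Y = 66 (Y = -6 + 72 = 66)
(Y + 1/1568)² = (66 + 1/1568)² = (103489/1568)² = 10709973121/2458624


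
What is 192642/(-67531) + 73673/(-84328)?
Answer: -21220325939/5694754168 ≈ -3.7263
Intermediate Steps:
192642/(-67531) + 73673/(-84328) = 192642*(-1/67531) + 73673*(-1/84328) = -192642/67531 - 73673/84328 = -21220325939/5694754168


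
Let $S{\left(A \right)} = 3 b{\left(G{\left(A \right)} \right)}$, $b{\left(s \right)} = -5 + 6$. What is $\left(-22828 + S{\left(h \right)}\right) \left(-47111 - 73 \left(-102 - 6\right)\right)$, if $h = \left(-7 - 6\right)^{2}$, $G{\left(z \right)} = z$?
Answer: $895356275$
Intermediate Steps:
$h = 169$ ($h = \left(-13\right)^{2} = 169$)
$b{\left(s \right)} = 1$
$S{\left(A \right)} = 3$ ($S{\left(A \right)} = 3 \cdot 1 = 3$)
$\left(-22828 + S{\left(h \right)}\right) \left(-47111 - 73 \left(-102 - 6\right)\right) = \left(-22828 + 3\right) \left(-47111 - 73 \left(-102 - 6\right)\right) = - 22825 \left(-47111 - -7884\right) = - 22825 \left(-47111 + 7884\right) = \left(-22825\right) \left(-39227\right) = 895356275$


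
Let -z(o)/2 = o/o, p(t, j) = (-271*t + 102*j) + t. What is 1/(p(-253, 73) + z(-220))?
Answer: 1/75754 ≈ 1.3201e-5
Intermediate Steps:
p(t, j) = -270*t + 102*j
z(o) = -2 (z(o) = -2*o/o = -2*1 = -2)
1/(p(-253, 73) + z(-220)) = 1/((-270*(-253) + 102*73) - 2) = 1/((68310 + 7446) - 2) = 1/(75756 - 2) = 1/75754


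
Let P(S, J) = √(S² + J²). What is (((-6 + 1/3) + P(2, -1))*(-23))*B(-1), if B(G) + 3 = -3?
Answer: -782 + 138*√5 ≈ -473.42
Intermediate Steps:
B(G) = -6 (B(G) = -3 - 3 = -6)
P(S, J) = √(J² + S²)
(((-6 + 1/3) + P(2, -1))*(-23))*B(-1) = (((-6 + 1/3) + √((-1)² + 2²))*(-23))*(-6) = (((-6 + ⅓) + √(1 + 4))*(-23))*(-6) = ((-17/3 + √5)*(-23))*(-6) = (391/3 - 23*√5)*(-6) = -782 + 138*√5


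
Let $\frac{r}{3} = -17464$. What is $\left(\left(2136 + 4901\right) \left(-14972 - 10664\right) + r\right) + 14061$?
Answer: $-180438863$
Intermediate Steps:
$r = -52392$ ($r = 3 \left(-17464\right) = -52392$)
$\left(\left(2136 + 4901\right) \left(-14972 - 10664\right) + r\right) + 14061 = \left(\left(2136 + 4901\right) \left(-14972 - 10664\right) - 52392\right) + 14061 = \left(7037 \left(-25636\right) - 52392\right) + 14061 = \left(-180400532 - 52392\right) + 14061 = -180452924 + 14061 = -180438863$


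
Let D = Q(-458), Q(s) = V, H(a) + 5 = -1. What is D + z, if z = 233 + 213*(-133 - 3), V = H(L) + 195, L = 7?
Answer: -28546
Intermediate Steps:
H(a) = -6 (H(a) = -5 - 1 = -6)
V = 189 (V = -6 + 195 = 189)
Q(s) = 189
z = -28735 (z = 233 + 213*(-136) = 233 - 28968 = -28735)
D = 189
D + z = 189 - 28735 = -28546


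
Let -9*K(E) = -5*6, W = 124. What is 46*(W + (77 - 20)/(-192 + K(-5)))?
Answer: 1610299/283 ≈ 5690.1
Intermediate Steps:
K(E) = 10/3 (K(E) = -(-5)*6/9 = -1/9*(-30) = 10/3)
46*(W + (77 - 20)/(-192 + K(-5))) = 46*(124 + (77 - 20)/(-192 + 10/3)) = 46*(124 + 57/(-566/3)) = 46*(124 + 57*(-3/566)) = 46*(124 - 171/566) = 46*(70013/566) = 1610299/283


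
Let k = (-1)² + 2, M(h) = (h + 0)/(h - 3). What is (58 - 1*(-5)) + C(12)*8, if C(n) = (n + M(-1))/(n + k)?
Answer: 1043/15 ≈ 69.533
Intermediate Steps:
M(h) = h/(-3 + h)
k = 3 (k = 1 + 2 = 3)
C(n) = (¼ + n)/(3 + n) (C(n) = (n - 1/(-3 - 1))/(n + 3) = (n - 1/(-4))/(3 + n) = (n - 1*(-¼))/(3 + n) = (n + ¼)/(3 + n) = (¼ + n)/(3 + n))
(58 - 1*(-5)) + C(12)*8 = (58 - 1*(-5)) + ((¼ + 12)/(3 + 12))*8 = (58 + 5) + ((49/4)/15)*8 = 63 + ((1/15)*(49/4))*8 = 63 + (49/60)*8 = 63 + 98/15 = 1043/15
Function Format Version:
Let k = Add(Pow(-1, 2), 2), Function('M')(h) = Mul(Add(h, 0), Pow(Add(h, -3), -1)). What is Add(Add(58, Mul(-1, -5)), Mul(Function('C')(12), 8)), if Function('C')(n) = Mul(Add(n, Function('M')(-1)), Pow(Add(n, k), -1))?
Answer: Rational(1043, 15) ≈ 69.533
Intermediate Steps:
Function('M')(h) = Mul(h, Pow(Add(-3, h), -1))
k = 3 (k = Add(1, 2) = 3)
Function('C')(n) = Mul(Pow(Add(3, n), -1), Add(Rational(1, 4), n)) (Function('C')(n) = Mul(Add(n, Mul(-1, Pow(Add(-3, -1), -1))), Pow(Add(n, 3), -1)) = Mul(Add(n, Mul(-1, Pow(-4, -1))), Pow(Add(3, n), -1)) = Mul(Add(n, Mul(-1, Rational(-1, 4))), Pow(Add(3, n), -1)) = Mul(Add(n, Rational(1, 4)), Pow(Add(3, n), -1)) = Mul(Add(Rational(1, 4), n), Pow(Add(3, n), -1)) = Mul(Pow(Add(3, n), -1), Add(Rational(1, 4), n)))
Add(Add(58, Mul(-1, -5)), Mul(Function('C')(12), 8)) = Add(Add(58, Mul(-1, -5)), Mul(Mul(Pow(Add(3, 12), -1), Add(Rational(1, 4), 12)), 8)) = Add(Add(58, 5), Mul(Mul(Pow(15, -1), Rational(49, 4)), 8)) = Add(63, Mul(Mul(Rational(1, 15), Rational(49, 4)), 8)) = Add(63, Mul(Rational(49, 60), 8)) = Add(63, Rational(98, 15)) = Rational(1043, 15)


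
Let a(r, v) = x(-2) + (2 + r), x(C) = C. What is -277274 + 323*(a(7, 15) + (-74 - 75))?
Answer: -323140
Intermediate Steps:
a(r, v) = r (a(r, v) = -2 + (2 + r) = r)
-277274 + 323*(a(7, 15) + (-74 - 75)) = -277274 + 323*(7 + (-74 - 75)) = -277274 + 323*(7 - 149) = -277274 + 323*(-142) = -277274 - 45866 = -323140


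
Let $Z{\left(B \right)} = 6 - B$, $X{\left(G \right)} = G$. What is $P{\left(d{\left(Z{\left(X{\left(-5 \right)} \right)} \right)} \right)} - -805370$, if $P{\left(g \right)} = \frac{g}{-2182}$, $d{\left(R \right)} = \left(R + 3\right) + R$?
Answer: $\frac{1757317315}{2182} \approx 8.0537 \cdot 10^{5}$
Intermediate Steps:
$d{\left(R \right)} = 3 + 2 R$ ($d{\left(R \right)} = \left(3 + R\right) + R = 3 + 2 R$)
$P{\left(g \right)} = - \frac{g}{2182}$ ($P{\left(g \right)} = g \left(- \frac{1}{2182}\right) = - \frac{g}{2182}$)
$P{\left(d{\left(Z{\left(X{\left(-5 \right)} \right)} \right)} \right)} - -805370 = - \frac{3 + 2 \left(6 - -5\right)}{2182} - -805370 = - \frac{3 + 2 \left(6 + 5\right)}{2182} + 805370 = - \frac{3 + 2 \cdot 11}{2182} + 805370 = - \frac{3 + 22}{2182} + 805370 = \left(- \frac{1}{2182}\right) 25 + 805370 = - \frac{25}{2182} + 805370 = \frac{1757317315}{2182}$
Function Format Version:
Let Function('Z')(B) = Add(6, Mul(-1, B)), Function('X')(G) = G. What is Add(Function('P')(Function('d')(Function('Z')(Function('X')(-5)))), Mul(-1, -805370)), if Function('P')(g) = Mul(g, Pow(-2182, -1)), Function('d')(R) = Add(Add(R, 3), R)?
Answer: Rational(1757317315, 2182) ≈ 8.0537e+5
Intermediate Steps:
Function('d')(R) = Add(3, Mul(2, R)) (Function('d')(R) = Add(Add(3, R), R) = Add(3, Mul(2, R)))
Function('P')(g) = Mul(Rational(-1, 2182), g) (Function('P')(g) = Mul(g, Rational(-1, 2182)) = Mul(Rational(-1, 2182), g))
Add(Function('P')(Function('d')(Function('Z')(Function('X')(-5)))), Mul(-1, -805370)) = Add(Mul(Rational(-1, 2182), Add(3, Mul(2, Add(6, Mul(-1, -5))))), Mul(-1, -805370)) = Add(Mul(Rational(-1, 2182), Add(3, Mul(2, Add(6, 5)))), 805370) = Add(Mul(Rational(-1, 2182), Add(3, Mul(2, 11))), 805370) = Add(Mul(Rational(-1, 2182), Add(3, 22)), 805370) = Add(Mul(Rational(-1, 2182), 25), 805370) = Add(Rational(-25, 2182), 805370) = Rational(1757317315, 2182)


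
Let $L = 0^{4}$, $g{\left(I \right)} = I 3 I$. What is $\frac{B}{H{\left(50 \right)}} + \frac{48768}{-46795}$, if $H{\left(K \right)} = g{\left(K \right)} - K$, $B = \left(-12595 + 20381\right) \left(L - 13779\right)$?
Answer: $- \frac{502068506433}{34862275} \approx -14401.0$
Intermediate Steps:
$g{\left(I \right)} = 3 I^{2}$ ($g{\left(I \right)} = 3 I I = 3 I^{2}$)
$L = 0$
$B = -107283294$ ($B = \left(-12595 + 20381\right) \left(0 - 13779\right) = 7786 \left(-13779\right) = -107283294$)
$H{\left(K \right)} = - K + 3 K^{2}$ ($H{\left(K \right)} = 3 K^{2} - K = - K + 3 K^{2}$)
$\frac{B}{H{\left(50 \right)}} + \frac{48768}{-46795} = - \frac{107283294}{50 \left(-1 + 3 \cdot 50\right)} + \frac{48768}{-46795} = - \frac{107283294}{50 \left(-1 + 150\right)} + 48768 \left(- \frac{1}{46795}\right) = - \frac{107283294}{50 \cdot 149} - \frac{48768}{46795} = - \frac{107283294}{7450} - \frac{48768}{46795} = \left(-107283294\right) \frac{1}{7450} - \frac{48768}{46795} = - \frac{53641647}{3725} - \frac{48768}{46795} = - \frac{502068506433}{34862275}$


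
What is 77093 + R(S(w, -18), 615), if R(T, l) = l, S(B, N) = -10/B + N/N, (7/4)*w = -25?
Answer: 77708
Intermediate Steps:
w = -100/7 (w = (4/7)*(-25) = -100/7 ≈ -14.286)
S(B, N) = 1 - 10/B (S(B, N) = -10/B + 1 = 1 - 10/B)
77093 + R(S(w, -18), 615) = 77093 + 615 = 77708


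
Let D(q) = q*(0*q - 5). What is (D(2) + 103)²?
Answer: 8649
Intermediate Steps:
D(q) = -5*q (D(q) = q*(0 - 5) = q*(-5) = -5*q)
(D(2) + 103)² = (-5*2 + 103)² = (-10 + 103)² = 93² = 8649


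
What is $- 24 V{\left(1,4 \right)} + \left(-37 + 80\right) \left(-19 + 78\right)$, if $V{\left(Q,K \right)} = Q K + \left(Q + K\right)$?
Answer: $2321$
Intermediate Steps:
$V{\left(Q,K \right)} = K + Q + K Q$ ($V{\left(Q,K \right)} = K Q + \left(K + Q\right) = K + Q + K Q$)
$- 24 V{\left(1,4 \right)} + \left(-37 + 80\right) \left(-19 + 78\right) = - 24 \left(4 + 1 + 4 \cdot 1\right) + \left(-37 + 80\right) \left(-19 + 78\right) = - 24 \left(4 + 1 + 4\right) + 43 \cdot 59 = \left(-24\right) 9 + 2537 = -216 + 2537 = 2321$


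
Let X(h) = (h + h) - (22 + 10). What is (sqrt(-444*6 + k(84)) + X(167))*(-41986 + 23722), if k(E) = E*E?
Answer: -5515728 - 109584*sqrt(122) ≈ -6.7261e+6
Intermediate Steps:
k(E) = E**2
X(h) = -32 + 2*h (X(h) = 2*h - 1*32 = 2*h - 32 = -32 + 2*h)
(sqrt(-444*6 + k(84)) + X(167))*(-41986 + 23722) = (sqrt(-444*6 + 84**2) + (-32 + 2*167))*(-41986 + 23722) = (sqrt(-2664 + 7056) + (-32 + 334))*(-18264) = (sqrt(4392) + 302)*(-18264) = (6*sqrt(122) + 302)*(-18264) = (302 + 6*sqrt(122))*(-18264) = -5515728 - 109584*sqrt(122)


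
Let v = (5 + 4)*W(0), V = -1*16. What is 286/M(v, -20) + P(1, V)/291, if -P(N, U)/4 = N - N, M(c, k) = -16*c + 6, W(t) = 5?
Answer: -143/357 ≈ -0.40056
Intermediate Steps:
V = -16
v = 45 (v = (5 + 4)*5 = 9*5 = 45)
M(c, k) = 6 - 16*c
P(N, U) = 0 (P(N, U) = -4*(N - N) = -4*0 = 0)
286/M(v, -20) + P(1, V)/291 = 286/(6 - 16*45) + 0/291 = 286/(6 - 720) + 0*(1/291) = 286/(-714) + 0 = 286*(-1/714) + 0 = -143/357 + 0 = -143/357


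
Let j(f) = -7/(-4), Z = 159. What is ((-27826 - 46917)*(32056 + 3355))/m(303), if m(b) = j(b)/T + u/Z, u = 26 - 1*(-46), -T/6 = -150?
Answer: -504995010368400/86771 ≈ -5.8199e+9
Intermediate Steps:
j(f) = 7/4 (j(f) = -7*(-1/4) = 7/4)
T = 900 (T = -6*(-150) = 900)
u = 72 (u = 26 + 46 = 72)
m(b) = 86771/190800 (m(b) = (7/4)/900 + 72/159 = (7/4)*(1/900) + 72*(1/159) = 7/3600 + 24/53 = 86771/190800)
((-27826 - 46917)*(32056 + 3355))/m(303) = ((-27826 - 46917)*(32056 + 3355))/(86771/190800) = -74743*35411*(190800/86771) = -2646724373*190800/86771 = -504995010368400/86771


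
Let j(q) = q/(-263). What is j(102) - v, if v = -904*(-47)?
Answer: -11174446/263 ≈ -42488.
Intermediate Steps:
v = 42488
j(q) = -q/263 (j(q) = q*(-1/263) = -q/263)
j(102) - v = -1/263*102 - 1*42488 = -102/263 - 42488 = -11174446/263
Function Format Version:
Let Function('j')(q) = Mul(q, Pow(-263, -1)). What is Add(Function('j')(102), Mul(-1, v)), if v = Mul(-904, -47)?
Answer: Rational(-11174446, 263) ≈ -42488.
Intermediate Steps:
v = 42488
Function('j')(q) = Mul(Rational(-1, 263), q) (Function('j')(q) = Mul(q, Rational(-1, 263)) = Mul(Rational(-1, 263), q))
Add(Function('j')(102), Mul(-1, v)) = Add(Mul(Rational(-1, 263), 102), Mul(-1, 42488)) = Add(Rational(-102, 263), -42488) = Rational(-11174446, 263)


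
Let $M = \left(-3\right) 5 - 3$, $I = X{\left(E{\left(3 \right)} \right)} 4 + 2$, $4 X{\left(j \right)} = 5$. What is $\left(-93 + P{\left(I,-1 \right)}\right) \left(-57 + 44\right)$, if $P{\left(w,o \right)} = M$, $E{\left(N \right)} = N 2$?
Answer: $1443$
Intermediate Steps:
$E{\left(N \right)} = 2 N$
$X{\left(j \right)} = \frac{5}{4}$ ($X{\left(j \right)} = \frac{1}{4} \cdot 5 = \frac{5}{4}$)
$I = 7$ ($I = \frac{5}{4} \cdot 4 + 2 = 5 + 2 = 7$)
$M = -18$ ($M = -15 - 3 = -18$)
$P{\left(w,o \right)} = -18$
$\left(-93 + P{\left(I,-1 \right)}\right) \left(-57 + 44\right) = \left(-93 - 18\right) \left(-57 + 44\right) = \left(-111\right) \left(-13\right) = 1443$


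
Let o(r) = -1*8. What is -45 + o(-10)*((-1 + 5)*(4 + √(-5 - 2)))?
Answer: -173 - 32*I*√7 ≈ -173.0 - 84.664*I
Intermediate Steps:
o(r) = -8
-45 + o(-10)*((-1 + 5)*(4 + √(-5 - 2))) = -45 - 8*(-1 + 5)*(4 + √(-5 - 2)) = -45 - 32*(4 + √(-7)) = -45 - 32*(4 + I*√7) = -45 - 8*(16 + 4*I*√7) = -45 + (-128 - 32*I*√7) = -173 - 32*I*√7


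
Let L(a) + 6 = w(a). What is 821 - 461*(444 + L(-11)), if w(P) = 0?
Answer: -201097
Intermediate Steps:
L(a) = -6 (L(a) = -6 + 0 = -6)
821 - 461*(444 + L(-11)) = 821 - 461*(444 - 6) = 821 - 461*438 = 821 - 201918 = -201097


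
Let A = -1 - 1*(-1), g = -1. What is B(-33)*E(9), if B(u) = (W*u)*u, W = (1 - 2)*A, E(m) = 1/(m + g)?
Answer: 0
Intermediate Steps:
A = 0 (A = -1 + 1 = 0)
E(m) = 1/(-1 + m) (E(m) = 1/(m - 1) = 1/(-1 + m))
W = 0 (W = (1 - 2)*0 = -1*0 = 0)
B(u) = 0 (B(u) = (0*u)*u = 0*u = 0)
B(-33)*E(9) = 0/(-1 + 9) = 0/8 = 0*(⅛) = 0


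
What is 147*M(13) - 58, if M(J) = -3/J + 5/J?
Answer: -460/13 ≈ -35.385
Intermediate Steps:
M(J) = 2/J
147*M(13) - 58 = 147*(2/13) - 58 = 294/13 - 58 = -460/13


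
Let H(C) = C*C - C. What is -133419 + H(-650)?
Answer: 289731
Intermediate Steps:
H(C) = C**2 - C
-133419 + H(-650) = -133419 - 650*(-1 - 650) = -133419 - 650*(-651) = -133419 + 423150 = 289731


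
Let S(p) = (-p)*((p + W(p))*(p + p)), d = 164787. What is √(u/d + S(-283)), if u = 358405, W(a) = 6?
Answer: √24588524681281401/23541 ≈ 6661.0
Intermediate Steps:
S(p) = -2*p²*(6 + p) (S(p) = (-p)*((p + 6)*(p + p)) = (-p)*((6 + p)*(2*p)) = (-p)*(2*p*(6 + p)) = -2*p²*(6 + p))
√(u/d + S(-283)) = √(358405/164787 + 2*(-283)²*(-6 - 1*(-283))) = √(358405*(1/164787) + 2*80089*(-6 + 283)) = √(358405/164787 + 2*80089*277) = √(358405/164787 + 44369306) = √(7311485186227/164787) = √24588524681281401/23541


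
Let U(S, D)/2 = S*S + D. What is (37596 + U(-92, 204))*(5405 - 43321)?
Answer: -2082801712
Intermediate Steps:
U(S, D) = 2*D + 2*S**2 (U(S, D) = 2*(S*S + D) = 2*(S**2 + D) = 2*(D + S**2) = 2*D + 2*S**2)
(37596 + U(-92, 204))*(5405 - 43321) = (37596 + (2*204 + 2*(-92)**2))*(5405 - 43321) = (37596 + (408 + 2*8464))*(-37916) = (37596 + (408 + 16928))*(-37916) = (37596 + 17336)*(-37916) = 54932*(-37916) = -2082801712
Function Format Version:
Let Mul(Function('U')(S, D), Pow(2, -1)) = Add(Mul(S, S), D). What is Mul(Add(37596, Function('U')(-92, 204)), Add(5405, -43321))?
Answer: -2082801712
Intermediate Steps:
Function('U')(S, D) = Add(Mul(2, D), Mul(2, Pow(S, 2))) (Function('U')(S, D) = Mul(2, Add(Mul(S, S), D)) = Mul(2, Add(Pow(S, 2), D)) = Mul(2, Add(D, Pow(S, 2))) = Add(Mul(2, D), Mul(2, Pow(S, 2))))
Mul(Add(37596, Function('U')(-92, 204)), Add(5405, -43321)) = Mul(Add(37596, Add(Mul(2, 204), Mul(2, Pow(-92, 2)))), Add(5405, -43321)) = Mul(Add(37596, Add(408, Mul(2, 8464))), -37916) = Mul(Add(37596, Add(408, 16928)), -37916) = Mul(Add(37596, 17336), -37916) = Mul(54932, -37916) = -2082801712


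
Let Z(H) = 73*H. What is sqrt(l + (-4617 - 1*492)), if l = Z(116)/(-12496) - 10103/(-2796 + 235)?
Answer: I*sqrt(81703242354529081)/4000282 ≈ 71.454*I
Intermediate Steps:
l = 26140135/8000564 (l = (73*116)/(-12496) - 10103/(-2796 + 235) = 8468*(-1/12496) - 10103/(-2561) = -2117/3124 - 10103*(-1/2561) = -2117/3124 + 10103/2561 = 26140135/8000564 ≈ 3.2673)
sqrt(l + (-4617 - 1*492)) = sqrt(26140135/8000564 + (-4617 - 1*492)) = sqrt(26140135/8000564 + (-4617 - 492)) = sqrt(26140135/8000564 - 5109) = sqrt(-40848741341/8000564) = I*sqrt(81703242354529081)/4000282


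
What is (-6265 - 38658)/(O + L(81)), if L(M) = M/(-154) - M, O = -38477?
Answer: 6918142/5938013 ≈ 1.1651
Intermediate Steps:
L(M) = -155*M/154 (L(M) = M*(-1/154) - M = -M/154 - M = -155*M/154)
(-6265 - 38658)/(O + L(81)) = (-6265 - 38658)/(-38477 - 155/154*81) = -44923/(-38477 - 12555/154) = -44923/(-5938013/154) = -44923*(-154/5938013) = 6918142/5938013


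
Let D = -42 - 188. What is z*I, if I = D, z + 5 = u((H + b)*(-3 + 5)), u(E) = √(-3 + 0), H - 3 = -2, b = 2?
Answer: 1150 - 230*I*√3 ≈ 1150.0 - 398.37*I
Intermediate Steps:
H = 1 (H = 3 - 2 = 1)
u(E) = I*√3 (u(E) = √(-3) = I*√3)
z = -5 + I*√3 ≈ -5.0 + 1.732*I
D = -230
I = -230
z*I = (-5 + I*√3)*(-230) = 1150 - 230*I*√3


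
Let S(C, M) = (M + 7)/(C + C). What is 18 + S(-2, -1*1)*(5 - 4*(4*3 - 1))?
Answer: 153/2 ≈ 76.500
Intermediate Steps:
S(C, M) = (7 + M)/(2*C) (S(C, M) = (7 + M)/((2*C)) = (7 + M)*(1/(2*C)) = (7 + M)/(2*C))
18 + S(-2, -1*1)*(5 - 4*(4*3 - 1)) = 18 + ((½)*(7 - 1*1)/(-2))*(5 - 4*(4*3 - 1)) = 18 + ((½)*(-½)*(7 - 1))*(5 - 4*(12 - 1)) = 18 + ((½)*(-½)*6)*(5 - 4*11) = 18 - 3*(5 - 44)/2 = 18 - 3/2*(-39) = 18 + 117/2 = 153/2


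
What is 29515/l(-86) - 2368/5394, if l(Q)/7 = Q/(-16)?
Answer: 636459256/811797 ≈ 784.01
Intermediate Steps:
l(Q) = -7*Q/16 (l(Q) = 7*(Q/(-16)) = 7*(Q*(-1/16)) = 7*(-Q/16) = -7*Q/16)
29515/l(-86) - 2368/5394 = 29515/((-7/16*(-86))) - 2368/5394 = 29515/(301/8) - 2368*1/5394 = 29515*(8/301) - 1184/2697 = 236120/301 - 1184/2697 = 636459256/811797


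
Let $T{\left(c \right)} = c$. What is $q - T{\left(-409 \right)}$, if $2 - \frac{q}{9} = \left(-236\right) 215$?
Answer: $457087$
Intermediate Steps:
$q = 456678$ ($q = 18 - 9 \left(\left(-236\right) 215\right) = 18 - -456660 = 18 + 456660 = 456678$)
$q - T{\left(-409 \right)} = 456678 - -409 = 456678 + 409 = 457087$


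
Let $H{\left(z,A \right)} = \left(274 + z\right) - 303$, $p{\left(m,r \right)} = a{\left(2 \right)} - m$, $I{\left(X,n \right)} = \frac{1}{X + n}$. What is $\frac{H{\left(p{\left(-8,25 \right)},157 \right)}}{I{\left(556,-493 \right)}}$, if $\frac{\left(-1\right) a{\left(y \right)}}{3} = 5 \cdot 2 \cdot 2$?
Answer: $-5103$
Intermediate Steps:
$a{\left(y \right)} = -60$ ($a{\left(y \right)} = - 3 \cdot 5 \cdot 2 \cdot 2 = - 3 \cdot 10 \cdot 2 = \left(-3\right) 20 = -60$)
$p{\left(m,r \right)} = -60 - m$
$H{\left(z,A \right)} = -29 + z$
$\frac{H{\left(p{\left(-8,25 \right)},157 \right)}}{I{\left(556,-493 \right)}} = \frac{-29 - 52}{\frac{1}{556 - 493}} = \frac{-29 + \left(-60 + 8\right)}{\frac{1}{63}} = \left(-29 - 52\right) \frac{1}{\frac{1}{63}} = \left(-81\right) 63 = -5103$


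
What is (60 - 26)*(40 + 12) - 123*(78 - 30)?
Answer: -4136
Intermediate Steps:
(60 - 26)*(40 + 12) - 123*(78 - 30) = 34*52 - 123*48 = 1768 - 5904 = -4136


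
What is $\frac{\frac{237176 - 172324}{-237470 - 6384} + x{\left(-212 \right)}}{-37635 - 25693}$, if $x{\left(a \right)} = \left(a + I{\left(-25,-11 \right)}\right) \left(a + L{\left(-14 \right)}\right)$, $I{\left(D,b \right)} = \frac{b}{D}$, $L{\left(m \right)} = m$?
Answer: $- \frac{36435059857}{48258706600} \approx -0.75499$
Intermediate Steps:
$x{\left(a \right)} = \left(-14 + a\right) \left(\frac{11}{25} + a\right)$ ($x{\left(a \right)} = \left(a - \frac{11}{-25}\right) \left(a - 14\right) = \left(a - - \frac{11}{25}\right) \left(-14 + a\right) = \left(a + \frac{11}{25}\right) \left(-14 + a\right) = \left(\frac{11}{25} + a\right) \left(-14 + a\right) = \left(-14 + a\right) \left(\frac{11}{25} + a\right)$)
$\frac{\frac{237176 - 172324}{-237470 - 6384} + x{\left(-212 \right)}}{-37635 - 25693} = \frac{\frac{237176 - 172324}{-237470 - 6384} - \left(- \frac{71714}{25} - 44944\right)}{-37635 - 25693} = \frac{\frac{64852}{-243854} + \left(- \frac{154}{25} + 44944 + \frac{71868}{25}\right)}{-63328} = \left(64852 \left(- \frac{1}{243854}\right) + \frac{1195314}{25}\right) \left(- \frac{1}{63328}\right) = \left(- \frac{32426}{121927} + \frac{1195314}{25}\right) \left(- \frac{1}{63328}\right) = \frac{145740239428}{3048175} \left(- \frac{1}{63328}\right) = - \frac{36435059857}{48258706600}$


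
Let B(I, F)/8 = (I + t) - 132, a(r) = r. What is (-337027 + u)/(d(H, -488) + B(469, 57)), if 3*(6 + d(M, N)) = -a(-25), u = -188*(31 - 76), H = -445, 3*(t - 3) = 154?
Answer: -328567/3133 ≈ -104.87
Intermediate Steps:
t = 163/3 (t = 3 + (⅓)*154 = 3 + 154/3 = 163/3 ≈ 54.333)
u = 8460 (u = -188*(-45) = 8460)
B(I, F) = -1864/3 + 8*I (B(I, F) = 8*((I + 163/3) - 132) = 8*((163/3 + I) - 132) = 8*(-233/3 + I) = -1864/3 + 8*I)
d(M, N) = 7/3 (d(M, N) = -6 + (-1*(-25))/3 = -6 + (⅓)*25 = -6 + 25/3 = 7/3)
(-337027 + u)/(d(H, -488) + B(469, 57)) = (-337027 + 8460)/(7/3 + (-1864/3 + 8*469)) = -328567/(7/3 + (-1864/3 + 3752)) = -328567/(7/3 + 9392/3) = -328567/3133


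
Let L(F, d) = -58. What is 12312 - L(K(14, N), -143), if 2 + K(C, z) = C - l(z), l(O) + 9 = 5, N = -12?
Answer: 12370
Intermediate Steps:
l(O) = -4 (l(O) = -9 + 5 = -4)
K(C, z) = 2 + C (K(C, z) = -2 + (C - 1*(-4)) = -2 + (C + 4) = -2 + (4 + C) = 2 + C)
12312 - L(K(14, N), -143) = 12312 - 1*(-58) = 12312 + 58 = 12370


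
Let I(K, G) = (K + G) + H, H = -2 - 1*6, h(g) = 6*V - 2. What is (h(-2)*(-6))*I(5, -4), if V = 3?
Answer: 672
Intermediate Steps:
h(g) = 16 (h(g) = 6*3 - 2 = 18 - 2 = 16)
H = -8 (H = -2 - 6 = -8)
I(K, G) = -8 + G + K (I(K, G) = (K + G) - 8 = (G + K) - 8 = -8 + G + K)
(h(-2)*(-6))*I(5, -4) = (16*(-6))*(-8 - 4 + 5) = -96*(-7) = 672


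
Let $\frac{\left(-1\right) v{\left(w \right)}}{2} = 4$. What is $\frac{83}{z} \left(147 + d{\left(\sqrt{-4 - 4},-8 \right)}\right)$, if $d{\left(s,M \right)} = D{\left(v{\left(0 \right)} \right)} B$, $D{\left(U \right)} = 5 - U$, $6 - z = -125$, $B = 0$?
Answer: $\frac{12201}{131} \approx 93.137$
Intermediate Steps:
$v{\left(w \right)} = -8$ ($v{\left(w \right)} = \left(-2\right) 4 = -8$)
$z = 131$ ($z = 6 - -125 = 6 + 125 = 131$)
$d{\left(s,M \right)} = 0$ ($d{\left(s,M \right)} = \left(5 - -8\right) 0 = \left(5 + 8\right) 0 = 13 \cdot 0 = 0$)
$\frac{83}{z} \left(147 + d{\left(\sqrt{-4 - 4},-8 \right)}\right) = \frac{83}{131} \left(147 + 0\right) = 83 \cdot \frac{1}{131} \cdot 147 = \frac{83}{131} \cdot 147 = \frac{12201}{131}$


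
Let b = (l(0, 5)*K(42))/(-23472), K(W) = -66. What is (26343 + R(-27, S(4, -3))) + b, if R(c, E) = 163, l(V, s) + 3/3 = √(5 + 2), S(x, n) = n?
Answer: 103691461/3912 + 11*√7/3912 ≈ 26506.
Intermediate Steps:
l(V, s) = -1 + √7 (l(V, s) = -1 + √(5 + 2) = -1 + √7)
b = -11/3912 + 11*√7/3912 (b = ((-1 + √7)*(-66))/(-23472) = (66 - 66*√7)*(-1/23472) = -11/3912 + 11*√7/3912 ≈ 0.0046276)
(26343 + R(-27, S(4, -3))) + b = (26343 + 163) + (-11/3912 + 11*√7/3912) = 26506 + (-11/3912 + 11*√7/3912) = 103691461/3912 + 11*√7/3912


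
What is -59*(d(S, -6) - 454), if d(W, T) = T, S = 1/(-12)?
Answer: 27140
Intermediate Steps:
S = -1/12 ≈ -0.083333
-59*(d(S, -6) - 454) = -59*(-6 - 454) = -59*(-460) = 27140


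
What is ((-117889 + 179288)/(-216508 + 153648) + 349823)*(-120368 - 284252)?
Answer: -444875894280011/3143 ≈ -1.4154e+11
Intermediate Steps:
((-117889 + 179288)/(-216508 + 153648) + 349823)*(-120368 - 284252) = (61399/(-62860) + 349823)*(-404620) = (61399*(-1/62860) + 349823)*(-404620) = (-61399/62860 + 349823)*(-404620) = (21989812381/62860)*(-404620) = -444875894280011/3143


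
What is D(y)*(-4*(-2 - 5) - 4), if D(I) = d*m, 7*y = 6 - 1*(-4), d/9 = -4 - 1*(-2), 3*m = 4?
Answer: -576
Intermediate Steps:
m = 4/3 (m = (⅓)*4 = 4/3 ≈ 1.3333)
d = -18 (d = 9*(-4 - 1*(-2)) = 9*(-4 + 2) = 9*(-2) = -18)
y = 10/7 (y = (6 - 1*(-4))/7 = (6 + 4)/7 = (⅐)*10 = 10/7 ≈ 1.4286)
D(I) = -24 (D(I) = -18*4/3 = -24)
D(y)*(-4*(-2 - 5) - 4) = -24*(-4*(-2 - 5) - 4) = -24*(-4*(-7) - 4) = -24*(28 - 4) = -24*24 = -576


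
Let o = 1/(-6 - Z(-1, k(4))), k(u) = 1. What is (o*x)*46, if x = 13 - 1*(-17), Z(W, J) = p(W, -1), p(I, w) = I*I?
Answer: -1380/7 ≈ -197.14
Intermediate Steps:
p(I, w) = I**2
Z(W, J) = W**2
x = 30 (x = 13 + 17 = 30)
o = -1/7 (o = 1/(-6 - 1*(-1)**2) = 1/(-6 - 1*1) = 1/(-6 - 1) = 1/(-7) = -1/7 ≈ -0.14286)
(o*x)*46 = -1/7*30*46 = -30/7*46 = -1380/7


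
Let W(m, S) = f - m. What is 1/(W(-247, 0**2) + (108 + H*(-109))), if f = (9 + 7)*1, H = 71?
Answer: -1/7368 ≈ -0.00013572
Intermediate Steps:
f = 16 (f = 16*1 = 16)
W(m, S) = 16 - m
1/(W(-247, 0**2) + (108 + H*(-109))) = 1/((16 - 1*(-247)) + (108 + 71*(-109))) = 1/((16 + 247) + (108 - 7739)) = 1/(263 - 7631) = 1/(-7368) = -1/7368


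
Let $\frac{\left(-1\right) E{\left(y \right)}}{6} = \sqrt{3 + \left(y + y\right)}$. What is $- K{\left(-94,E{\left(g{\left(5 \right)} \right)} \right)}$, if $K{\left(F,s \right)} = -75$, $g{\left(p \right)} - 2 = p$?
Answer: $75$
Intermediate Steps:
$g{\left(p \right)} = 2 + p$
$E{\left(y \right)} = - 6 \sqrt{3 + 2 y}$ ($E{\left(y \right)} = - 6 \sqrt{3 + \left(y + y\right)} = - 6 \sqrt{3 + 2 y}$)
$- K{\left(-94,E{\left(g{\left(5 \right)} \right)} \right)} = \left(-1\right) \left(-75\right) = 75$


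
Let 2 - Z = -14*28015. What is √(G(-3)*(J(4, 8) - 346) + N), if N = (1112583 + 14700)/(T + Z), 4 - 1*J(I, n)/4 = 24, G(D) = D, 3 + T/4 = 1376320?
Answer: √11113958409189510/2948740 ≈ 35.752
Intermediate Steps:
T = 5505268 (T = -12 + 4*1376320 = -12 + 5505280 = 5505268)
J(I, n) = -80 (J(I, n) = 16 - 4*24 = 16 - 96 = -80)
Z = 392212 (Z = 2 - (-14)*28015 = 2 - 1*(-392210) = 2 + 392210 = 392212)
N = 1127283/5897480 (N = (1112583 + 14700)/(5505268 + 392212) = 1127283/5897480 ≈ 0.19115)
√(G(-3)*(J(4, 8) - 346) + N) = √(-3*(-80 - 346) + 1127283/5897480) = √(-3*(-426) + 1127283/5897480) = √(1278 + 1127283/5897480) = √(7538106723/5897480) = √11113958409189510/2948740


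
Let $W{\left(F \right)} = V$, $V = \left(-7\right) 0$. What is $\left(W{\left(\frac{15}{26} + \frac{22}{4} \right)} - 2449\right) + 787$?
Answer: $-1662$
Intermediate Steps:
$V = 0$
$W{\left(F \right)} = 0$
$\left(W{\left(\frac{15}{26} + \frac{22}{4} \right)} - 2449\right) + 787 = \left(0 - 2449\right) + 787 = -2449 + 787 = -1662$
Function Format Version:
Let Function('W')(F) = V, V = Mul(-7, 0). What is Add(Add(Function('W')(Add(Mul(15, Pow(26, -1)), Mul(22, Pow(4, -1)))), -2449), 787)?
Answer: -1662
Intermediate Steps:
V = 0
Function('W')(F) = 0
Add(Add(Function('W')(Add(Mul(15, Pow(26, -1)), Mul(22, Pow(4, -1)))), -2449), 787) = Add(Add(0, -2449), 787) = Add(-2449, 787) = -1662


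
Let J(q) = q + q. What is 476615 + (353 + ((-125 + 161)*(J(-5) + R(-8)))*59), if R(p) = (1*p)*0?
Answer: 455728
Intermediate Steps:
J(q) = 2*q
R(p) = 0 (R(p) = p*0 = 0)
476615 + (353 + ((-125 + 161)*(J(-5) + R(-8)))*59) = 476615 + (353 + ((-125 + 161)*(2*(-5) + 0))*59) = 476615 + (353 + (36*(-10 + 0))*59) = 476615 + (353 + (36*(-10))*59) = 476615 + (353 - 360*59) = 476615 + (353 - 21240) = 476615 - 20887 = 455728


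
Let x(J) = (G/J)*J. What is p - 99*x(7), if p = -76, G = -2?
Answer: 122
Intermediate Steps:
x(J) = -2 (x(J) = (-2/J)*J = -2)
p - 99*x(7) = -76 - 99*(-2) = -76 + 198 = 122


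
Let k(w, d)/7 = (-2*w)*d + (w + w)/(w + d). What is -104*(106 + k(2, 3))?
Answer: -14352/5 ≈ -2870.4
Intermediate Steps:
k(w, d) = -14*d*w + 14*w/(d + w) (k(w, d) = 7*((-2*w)*d + (w + w)/(w + d)) = 7*(-2*d*w + (2*w)/(d + w)) = 7*(-2*d*w + 2*w/(d + w)) = -14*d*w + 14*w/(d + w))
-104*(106 + k(2, 3)) = -104*(106 + 14*2*(1 - 1*3**2 - 1*3*2)/(3 + 2)) = -104*(106 + 14*2*(1 - 1*9 - 6)/5) = -104*(106 + 14*2*(1/5)*(1 - 9 - 6)) = -104*(106 + 14*2*(1/5)*(-14)) = -104*(106 - 392/5) = -104*138/5 = -14352/5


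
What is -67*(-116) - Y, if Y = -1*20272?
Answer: 28044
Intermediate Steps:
Y = -20272
-67*(-116) - Y = -67*(-116) - 1*(-20272) = 7772 + 20272 = 28044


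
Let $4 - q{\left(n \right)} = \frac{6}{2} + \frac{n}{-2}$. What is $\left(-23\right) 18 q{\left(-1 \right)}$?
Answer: $-207$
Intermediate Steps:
$q{\left(n \right)} = 1 + \frac{n}{2}$ ($q{\left(n \right)} = 4 - \left(\frac{6}{2} + \frac{n}{-2}\right) = 4 - \left(6 \cdot \frac{1}{2} + n \left(- \frac{1}{2}\right)\right) = 4 - \left(3 - \frac{n}{2}\right) = 4 + \left(-3 + \frac{n}{2}\right) = 1 + \frac{n}{2}$)
$\left(-23\right) 18 q{\left(-1 \right)} = \left(-23\right) 18 \left(1 + \frac{1}{2} \left(-1\right)\right) = - 414 \left(1 - \frac{1}{2}\right) = \left(-414\right) \frac{1}{2} = -207$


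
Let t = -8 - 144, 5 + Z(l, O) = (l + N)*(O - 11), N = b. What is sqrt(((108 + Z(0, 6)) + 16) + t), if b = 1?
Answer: I*sqrt(38) ≈ 6.1644*I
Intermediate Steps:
N = 1
Z(l, O) = -5 + (1 + l)*(-11 + O) (Z(l, O) = -5 + (l + 1)*(O - 11) = -5 + (1 + l)*(-11 + O))
t = -152
sqrt(((108 + Z(0, 6)) + 16) + t) = sqrt(((108 + (-16 + 6 - 11*0 + 6*0)) + 16) - 152) = sqrt(((108 + (-16 + 6 + 0 + 0)) + 16) - 152) = sqrt(((108 - 10) + 16) - 152) = sqrt((98 + 16) - 152) = sqrt(114 - 152) = sqrt(-38) = I*sqrt(38)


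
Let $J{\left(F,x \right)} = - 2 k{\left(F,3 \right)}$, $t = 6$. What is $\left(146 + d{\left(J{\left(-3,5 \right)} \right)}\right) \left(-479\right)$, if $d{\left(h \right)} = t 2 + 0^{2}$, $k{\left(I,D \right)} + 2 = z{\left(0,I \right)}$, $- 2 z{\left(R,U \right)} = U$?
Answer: $-75682$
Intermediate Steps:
$z{\left(R,U \right)} = - \frac{U}{2}$
$k{\left(I,D \right)} = -2 - \frac{I}{2}$
$J{\left(F,x \right)} = 4 + F$ ($J{\left(F,x \right)} = - 2 \left(-2 - \frac{F}{2}\right) = 4 + F$)
$d{\left(h \right)} = 12$ ($d{\left(h \right)} = 6 \cdot 2 + 0^{2} = 12 + 0 = 12$)
$\left(146 + d{\left(J{\left(-3,5 \right)} \right)}\right) \left(-479\right) = \left(146 + 12\right) \left(-479\right) = 158 \left(-479\right) = -75682$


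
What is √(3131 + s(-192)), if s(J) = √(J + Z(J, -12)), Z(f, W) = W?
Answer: √(3131 + 2*I*√51) ≈ 55.956 + 0.1276*I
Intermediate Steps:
s(J) = √(-12 + J) (s(J) = √(J - 12) = √(-12 + J))
√(3131 + s(-192)) = √(3131 + √(-12 - 192)) = √(3131 + √(-204)) = √(3131 + 2*I*√51)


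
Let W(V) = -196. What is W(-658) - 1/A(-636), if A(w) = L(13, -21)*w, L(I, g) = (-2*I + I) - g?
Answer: -997247/5088 ≈ -196.00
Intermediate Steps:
L(I, g) = -I - g
A(w) = 8*w (A(w) = (-1*13 - 1*(-21))*w = (-13 + 21)*w = 8*w)
W(-658) - 1/A(-636) = -196 - 1/(8*(-636)) = -196 - 1/(-5088) = -196 - 1*(-1/5088) = -196 + 1/5088 = -997247/5088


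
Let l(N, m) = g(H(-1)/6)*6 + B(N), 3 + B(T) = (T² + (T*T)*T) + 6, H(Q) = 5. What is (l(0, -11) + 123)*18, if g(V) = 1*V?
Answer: 2358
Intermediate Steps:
B(T) = 3 + T² + T³ (B(T) = -3 + ((T² + (T*T)*T) + 6) = -3 + ((T² + T²*T) + 6) = -3 + ((T² + T³) + 6) = -3 + (6 + T² + T³) = 3 + T² + T³)
g(V) = V
l(N, m) = 8 + N² + N³ (l(N, m) = (5/6)*6 + (3 + N² + N³) = (5*(⅙))*6 + (3 + N² + N³) = (⅚)*6 + (3 + N² + N³) = 5 + (3 + N² + N³) = 8 + N² + N³)
(l(0, -11) + 123)*18 = ((8 + 0² + 0³) + 123)*18 = ((8 + 0 + 0) + 123)*18 = (8 + 123)*18 = 131*18 = 2358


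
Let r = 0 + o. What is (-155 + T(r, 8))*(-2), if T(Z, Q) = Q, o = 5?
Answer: 294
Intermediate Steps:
r = 5 (r = 0 + 5 = 5)
(-155 + T(r, 8))*(-2) = (-155 + 8)*(-2) = -147*(-2) = 294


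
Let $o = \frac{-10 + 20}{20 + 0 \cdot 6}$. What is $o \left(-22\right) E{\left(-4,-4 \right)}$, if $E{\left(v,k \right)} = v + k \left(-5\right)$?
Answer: $-176$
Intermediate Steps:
$E{\left(v,k \right)} = v - 5 k$
$o = \frac{1}{2}$ ($o = \frac{10}{20 + 0} = \frac{10}{20} = 10 \cdot \frac{1}{20} = \frac{1}{2} \approx 0.5$)
$o \left(-22\right) E{\left(-4,-4 \right)} = \frac{1}{2} \left(-22\right) \left(-4 - -20\right) = - 11 \left(-4 + 20\right) = \left(-11\right) 16 = -176$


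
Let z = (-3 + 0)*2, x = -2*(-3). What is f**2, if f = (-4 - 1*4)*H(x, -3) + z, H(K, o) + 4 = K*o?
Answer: 28900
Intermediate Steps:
x = 6
H(K, o) = -4 + K*o
z = -6 (z = -3*2 = -6)
f = 170 (f = (-4 - 1*4)*(-4 + 6*(-3)) - 6 = (-4 - 4)*(-4 - 18) - 6 = -8*(-22) - 6 = 176 - 6 = 170)
f**2 = 170**2 = 28900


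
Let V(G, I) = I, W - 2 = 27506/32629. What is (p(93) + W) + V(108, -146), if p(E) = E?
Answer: -1636573/32629 ≈ -50.157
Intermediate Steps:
W = 92764/32629 (W = 2 + 27506/32629 = 92764/32629 ≈ 2.8430)
(p(93) + W) + V(108, -146) = (93 + 92764/32629) - 146 = 3127261/32629 - 146 = -1636573/32629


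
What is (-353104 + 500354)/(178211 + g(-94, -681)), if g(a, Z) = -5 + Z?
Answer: 5890/7101 ≈ 0.82946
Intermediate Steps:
(-353104 + 500354)/(178211 + g(-94, -681)) = (-353104 + 500354)/(178211 + (-5 - 681)) = 147250/(178211 - 686) = 147250/177525 = 147250*(1/177525) = 5890/7101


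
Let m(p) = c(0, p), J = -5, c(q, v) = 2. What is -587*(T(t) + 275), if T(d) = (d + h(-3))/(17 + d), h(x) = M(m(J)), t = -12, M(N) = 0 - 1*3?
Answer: -159664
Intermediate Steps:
m(p) = 2
M(N) = -3 (M(N) = 0 - 3 = -3)
h(x) = -3
T(d) = (-3 + d)/(17 + d) (T(d) = (d - 3)/(17 + d) = (-3 + d)/(17 + d))
-587*(T(t) + 275) = -587*((-3 - 12)/(17 - 12) + 275) = -587*(-15/5 + 275) = -587*((1/5)*(-15) + 275) = -587*(-3 + 275) = -587*272 = -159664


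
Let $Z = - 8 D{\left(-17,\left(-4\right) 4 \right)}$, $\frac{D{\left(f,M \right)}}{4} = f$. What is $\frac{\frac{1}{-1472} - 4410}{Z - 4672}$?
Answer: $\frac{6491521}{6076416} \approx 1.0683$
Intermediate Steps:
$D{\left(f,M \right)} = 4 f$
$Z = 544$ ($Z = - 8 \cdot 4 \left(-17\right) = \left(-8\right) \left(-68\right) = 544$)
$\frac{\frac{1}{-1472} - 4410}{Z - 4672} = \frac{\frac{1}{-1472} - 4410}{544 - 4672} = \frac{- \frac{1}{1472} - 4410}{-4128} = \left(- \frac{6491521}{1472}\right) \left(- \frac{1}{4128}\right) = \frac{6491521}{6076416}$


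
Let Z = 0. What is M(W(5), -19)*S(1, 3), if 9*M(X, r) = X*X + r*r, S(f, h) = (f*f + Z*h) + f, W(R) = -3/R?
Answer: 18068/225 ≈ 80.302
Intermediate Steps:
S(f, h) = f + f² (S(f, h) = (f*f + 0*h) + f = (f² + 0) + f = f² + f = f + f²)
M(X, r) = X²/9 + r²/9 (M(X, r) = (X*X + r*r)/9 = (X² + r²)/9 = X²/9 + r²/9)
M(W(5), -19)*S(1, 3) = ((-3/5)²/9 + (⅑)*(-19)²)*(1*(1 + 1)) = ((-3*⅕)²/9 + (⅑)*361)*(1*2) = ((-⅗)²/9 + 361/9)*2 = ((⅑)*(9/25) + 361/9)*2 = (1/25 + 361/9)*2 = (9034/225)*2 = 18068/225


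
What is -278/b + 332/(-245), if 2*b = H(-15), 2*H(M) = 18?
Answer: -139208/2205 ≈ -63.133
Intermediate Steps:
H(M) = 9 (H(M) = (½)*18 = 9)
b = 9/2 (b = (½)*9 = 9/2 ≈ 4.5000)
-278/b + 332/(-245) = -278/9/2 + 332/(-245) = -278*2/9 + 332*(-1/245) = -556/9 - 332/245 = -139208/2205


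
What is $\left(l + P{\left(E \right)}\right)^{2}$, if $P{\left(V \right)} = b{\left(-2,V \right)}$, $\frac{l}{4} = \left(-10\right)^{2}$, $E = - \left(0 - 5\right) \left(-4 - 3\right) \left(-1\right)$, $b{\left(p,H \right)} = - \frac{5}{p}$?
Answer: $\frac{648025}{4} \approx 1.6201 \cdot 10^{5}$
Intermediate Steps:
$E = 35$ ($E = - \left(-5\right) \left(-7\right) \left(-1\right) = \left(-1\right) 35 \left(-1\right) = \left(-35\right) \left(-1\right) = 35$)
$l = 400$ ($l = 4 \left(-10\right)^{2} = 4 \cdot 100 = 400$)
$P{\left(V \right)} = \frac{5}{2}$ ($P{\left(V \right)} = - \frac{5}{-2} = \left(-5\right) \left(- \frac{1}{2}\right) = \frac{5}{2}$)
$\left(l + P{\left(E \right)}\right)^{2} = \left(400 + \frac{5}{2}\right)^{2} = \left(\frac{805}{2}\right)^{2} = \frac{648025}{4}$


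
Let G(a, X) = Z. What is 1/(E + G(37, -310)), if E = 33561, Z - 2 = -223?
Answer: 1/33340 ≈ 2.9994e-5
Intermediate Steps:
Z = -221 (Z = 2 - 223 = -221)
G(a, X) = -221
1/(E + G(37, -310)) = 1/(33561 - 221) = 1/33340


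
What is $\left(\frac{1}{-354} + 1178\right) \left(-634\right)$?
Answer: $- \frac{132192487}{177} \approx -7.4685 \cdot 10^{5}$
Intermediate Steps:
$\left(\frac{1}{-354} + 1178\right) \left(-634\right) = \left(- \frac{1}{354} + 1178\right) \left(-634\right) = \frac{417011}{354} \left(-634\right) = - \frac{132192487}{177}$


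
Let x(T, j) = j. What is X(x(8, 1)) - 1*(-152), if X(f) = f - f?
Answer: 152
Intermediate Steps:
X(f) = 0
X(x(8, 1)) - 1*(-152) = 0 - 1*(-152) = 0 + 152 = 152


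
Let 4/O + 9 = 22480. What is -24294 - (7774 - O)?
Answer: -720600024/22471 ≈ -32068.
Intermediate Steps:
O = 4/22471 (O = 4/(-9 + 22480) = 4/22471 ≈ 0.00017801)
-24294 - (7774 - O) = -24294 - (7774 - 1*4/22471) = -24294 - (7774 - 4/22471) = -24294 - 1*174689550/22471 = -24294 - 174689550/22471 = -720600024/22471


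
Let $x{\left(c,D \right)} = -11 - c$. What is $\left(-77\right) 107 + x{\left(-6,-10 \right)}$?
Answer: $-8244$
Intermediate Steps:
$\left(-77\right) 107 + x{\left(-6,-10 \right)} = \left(-77\right) 107 - 5 = -8239 + \left(-11 + 6\right) = -8239 - 5 = -8244$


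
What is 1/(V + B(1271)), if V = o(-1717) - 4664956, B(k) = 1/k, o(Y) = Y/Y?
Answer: -1271/5929157804 ≈ -2.1436e-7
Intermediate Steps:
o(Y) = 1
V = -4664955 (V = 1 - 4664956 = -4664955)
1/(V + B(1271)) = 1/(-4664955 + 1/1271) = 1/(-5929157804/1271) = -1271/5929157804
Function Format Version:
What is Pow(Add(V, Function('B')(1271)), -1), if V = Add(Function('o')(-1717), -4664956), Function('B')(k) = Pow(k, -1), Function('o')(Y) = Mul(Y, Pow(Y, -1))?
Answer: Rational(-1271, 5929157804) ≈ -2.1436e-7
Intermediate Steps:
Function('o')(Y) = 1
V = -4664955 (V = Add(1, -4664956) = -4664955)
Pow(Add(V, Function('B')(1271)), -1) = Pow(Add(-4664955, Pow(1271, -1)), -1) = Pow(Add(-4664955, Rational(1, 1271)), -1) = Pow(Rational(-5929157804, 1271), -1) = Rational(-1271, 5929157804)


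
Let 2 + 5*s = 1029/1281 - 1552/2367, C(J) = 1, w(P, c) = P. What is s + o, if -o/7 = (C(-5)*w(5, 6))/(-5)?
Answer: 4786082/721935 ≈ 6.6295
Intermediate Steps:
o = 7 (o = -7*1*5/(-5) = -35*(-1)/5 = -7*(-1) = 7)
s = -267463/721935 (s = -⅖ + (1029/1281 - 1552/2367)/5 = -⅖ + (1029*(1/1281) - 1552*1/2367)/5 = -⅖ + (49/61 - 1552/2367)/5 = -⅖ + (⅕)*(21311/144387) = -⅖ + 21311/721935 = -267463/721935 ≈ -0.37048)
s + o = -267463/721935 + 7 = 4786082/721935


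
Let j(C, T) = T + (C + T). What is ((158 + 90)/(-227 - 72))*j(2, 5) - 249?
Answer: -77427/299 ≈ -258.95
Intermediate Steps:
j(C, T) = C + 2*T
((158 + 90)/(-227 - 72))*j(2, 5) - 249 = ((158 + 90)/(-227 - 72))*(2 + 2*5) - 249 = (248/(-299))*(2 + 10) - 249 = (248*(-1/299))*12 - 249 = -248/299*12 - 249 = -2976/299 - 249 = -77427/299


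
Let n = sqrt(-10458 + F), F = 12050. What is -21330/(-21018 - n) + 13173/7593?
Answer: 768606902588/279520306673 - 10665*sqrt(398)/110438683 ≈ 2.7478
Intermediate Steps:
n = 2*sqrt(398) (n = sqrt(-10458 + 12050) = sqrt(1592) = 2*sqrt(398) ≈ 39.900)
-21330/(-21018 - n) + 13173/7593 = -21330/(-21018 - 2*sqrt(398)) + 13173/7593 = -21330/(-21018 - 2*sqrt(398)) + 13173*(1/7593) = -21330/(-21018 - 2*sqrt(398)) + 4391/2531 = 4391/2531 - 21330/(-21018 - 2*sqrt(398))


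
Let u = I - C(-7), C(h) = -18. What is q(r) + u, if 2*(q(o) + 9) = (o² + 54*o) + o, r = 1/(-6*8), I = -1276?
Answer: -5840975/4608 ≈ -1267.6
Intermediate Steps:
u = -1258 (u = -1276 - 1*(-18) = -1276 + 18 = -1258)
r = -1/48 (r = 1/(-48) = -1/48 ≈ -0.020833)
q(o) = -9 + o²/2 + 55*o/2 (q(o) = -9 + ((o² + 54*o) + o)/2 = -9 + (o² + 55*o)/2 = -9 + (o²/2 + 55*o/2) = -9 + o²/2 + 55*o/2)
q(r) + u = (-9 + (-1/48)²/2 + (55/2)*(-1/48)) - 1258 = (-9 + (½)*(1/2304) - 55/96) - 1258 = (-9 + 1/4608 - 55/96) - 1258 = -44111/4608 - 1258 = -5840975/4608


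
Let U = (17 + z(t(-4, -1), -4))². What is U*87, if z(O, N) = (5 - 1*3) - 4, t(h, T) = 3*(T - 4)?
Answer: 19575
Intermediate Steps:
t(h, T) = -12 + 3*T (t(h, T) = 3*(-4 + T) = -12 + 3*T)
z(O, N) = -2 (z(O, N) = (5 - 3) - 4 = 2 - 4 = -2)
U = 225 (U = (17 - 2)² = 15² = 225)
U*87 = 225*87 = 19575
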